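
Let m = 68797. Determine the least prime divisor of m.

89

68797 is odd.
Digit sum 37, not divisible by 3.
Ends in 7: not divisible by 5.
7: 68797 = 7·9828 + 1
11: 68797 = 11·6254 + 3
13: 68797 = 13·5292 + 1
17: 68797 = 17·4046 + 15
19: 68797 = 19·3620 + 17
23: 68797 = 23·2991 + 4
29: 68797 = 29·2372 + 9
31: 68797 = 31·2219 + 8
37: 68797 = 37·1859 + 14
41: 68797 = 41·1677 + 40
43: 68797 = 43·1599 + 40
47: 68797 = 47·1463 + 36
53: 68797 = 53·1298 + 3
59: 68797 = 59·1166 + 3
61: 68797 = 61·1127 + 50
67: 68797 = 67·1026 + 55
71: 68797 = 71·968 + 69
73: 68797 = 73·942 + 31
79: 68797 = 79·870 + 67
83: 68797 = 83·828 + 73
89: 68797 = 89·773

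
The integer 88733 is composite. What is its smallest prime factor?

88733 is odd.
Digit sum 29, not divisible by 3.
Ends in 3: not divisible by 5.
7: 88733 = 7·12676 + 1
11: 88733 = 11·8066 + 7
13: 88733 = 13·6825 + 8
17: 88733 = 17·5219 + 10
19: 88733 = 19·4670 + 3
23: 88733 = 23·3857 + 22
29: 88733 = 29·3059 + 22
31: 88733 = 31·2862 + 11
37: 88733 = 37·2398 + 7
41: 88733 = 41·2164 + 9
43: 88733 = 43·2063 + 24
47: 88733 = 47·1887 + 44
53: 88733 = 53·1674 + 11
59: 88733 = 59·1503 + 56
61: 88733 = 61·1454 + 39
67: 88733 = 67·1324 + 25
71: 88733 = 71·1249 + 54
73: 88733 = 73·1215 + 38
79: 88733 = 79·1123 + 16
83: 88733 = 83·1069 + 6
89: 88733 = 89·997

89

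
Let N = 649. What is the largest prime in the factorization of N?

649 = 11 · 59
59 is prime.
So 649 = 11 · 59; the largest prime factor is 59.

59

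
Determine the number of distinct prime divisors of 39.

39 = 3 · 13
39 = 3 · 13, which has 2 distinct prime factors.

2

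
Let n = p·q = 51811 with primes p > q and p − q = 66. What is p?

Since p = q + 66, we have 51811 = q(q + 66), so q² + 66q − 51811 = 0.
Discriminant: 66² + 4·51811 = 4356 + 207244 = 211600; √211600 = 460.
q = (−66 + 460)/2 = 197, and p = q + 66 = 263.
Check: 197 · 263 = 51811.

263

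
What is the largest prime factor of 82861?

82861 = 41 · 2021
2021 = 43 · 47
47 is prime.
So 82861 = 41 · 43 · 47; the largest prime factor is 47.

47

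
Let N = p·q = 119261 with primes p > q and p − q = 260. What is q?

Since p = q + 260, we have 119261 = q(q + 260), so q² + 260q − 119261 = 0.
Discriminant: 260² + 4·119261 = 67600 + 477044 = 544644; √544644 = 738.
q = (−260 + 738)/2 = 239, and p = q + 260 = 499.
Check: 239 · 499 = 119261.

239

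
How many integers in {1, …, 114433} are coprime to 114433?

Factor: 114433 = 11 · 101 · 103.
φ(114433) = (11−1) · (101−1) · (103−1) = 10 · 100 · 102 = 102000.

102000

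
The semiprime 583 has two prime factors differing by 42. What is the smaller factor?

11

Since p = q + 42, we have 583 = q(q + 42), so q² + 42q − 583 = 0.
Discriminant: 42² + 4·583 = 1764 + 2332 = 4096; √4096 = 64.
q = (−42 + 64)/2 = 11, and p = q + 42 = 53.
Check: 11 · 53 = 583.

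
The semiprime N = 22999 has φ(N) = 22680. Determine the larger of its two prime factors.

211

φ(n) = (p−1)(q−1) = n − (p+q) + 1, so p + q = 22999 − 22680 + 1 = 320.
p and q are the roots of t² − 320t + 22999 = 0.
Discriminant: 320² − 4·22999 = 102400 − 91996 = 10404; √10404 = 102.
q = (320 − 102)/2 = 109, p = (320 + 102)/2 = 211.
Check: 109 · 211 = 22999.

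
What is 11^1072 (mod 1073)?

248

11^1 ≡ 11 (mod 1073)
11^2 ≡ 11^2 = 121 ≡ 121 (mod 1073)
11^4 ≡ 121^2 = 14641 ≡ 692 (mod 1073)
11^8 ≡ 692^2 = 478864 ≡ 306 (mod 1073)
11^16 ≡ 306^2 = 93636 ≡ 285 (mod 1073)
11^32 ≡ 285^2 = 81225 ≡ 750 (mod 1073)
11^64 ≡ 750^2 = 562500 ≡ 248 (mod 1073)
11^128 ≡ 248^2 = 61504 ≡ 343 (mod 1073)
11^256 ≡ 343^2 = 117649 ≡ 692 (mod 1073)
11^512 ≡ 692^2 = 478864 ≡ 306 (mod 1073)
11^1024 ≡ 306^2 = 93636 ≡ 285 (mod 1073)
1072 = 1024 + 32 + 16 in binary powers of 2.
So 11^1072 ≡ 285 · 750 · 285 ≡ 248 (mod 1073).
Since 248 ≠ 1, base 11 is a Fermat witness: 1073 is composite.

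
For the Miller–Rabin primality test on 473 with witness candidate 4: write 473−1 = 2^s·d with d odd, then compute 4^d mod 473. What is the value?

473 − 1 = 472 = 2^3 · 59, so d = 59.
4^1 ≡ 4 (mod 473)
4^2 ≡ 4^2 = 16 ≡ 16 (mod 473)
4^4 ≡ 16^2 = 256 ≡ 256 (mod 473)
4^8 ≡ 256^2 = 65536 ≡ 262 (mod 473)
4^16 ≡ 262^2 = 68644 ≡ 59 (mod 473)
4^32 ≡ 59^2 = 3481 ≡ 170 (mod 473)
59 = 32 + 16 + 8 + 2 + 1 in binary powers of 2.
So 4^59 ≡ 170 · 59 · 262 · 16 · 4 ≡ 322 (mod 473).
Squaring chain: 322 → 97 → 422; never reaches −1, so base 4 is a Miller–Rabin witness that 473 is composite.

322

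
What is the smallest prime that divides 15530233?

15530233 is odd.
Digit sum 22, not divisible by 3.
Ends in 3: not divisible by 5.
7: 15530233 = 7·2218604 + 5
11: 15530233 = 11·1411839 + 4
13: 15530233 = 13·1194633 + 4
17: 15530233 = 17·913543 + 2
19: 15530233 = 19·817380 + 13
23: 15530233 = 23·675227 + 12
29: 15530233 = 29·535525 + 8
31: 15530233 = 31·500975 + 8
37: 15530233 = 37·419736 + 1
41: 15530233 = 41·378786 + 7
43: 15530233 = 43·361168 + 9
47: 15530233 = 47·330430 + 23
53: 15530233 = 53·293023 + 14
59: 15530233 = 59·263224 + 17
61: 15530233 = 61·254593 + 60
67: 15530233 = 67·231794 + 35
71: 15530233 = 71·218735 + 48
73: 15530233 = 73·212742 + 67
79: 15530233 = 79·196585 + 18
83: 15530233 = 83·187111 + 20
89: 15530233 = 89·174497

89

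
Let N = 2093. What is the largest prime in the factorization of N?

23

2093 = 7 · 299
299 = 13 · 23
23 is prime.
So 2093 = 7 · 13 · 23; the largest prime factor is 23.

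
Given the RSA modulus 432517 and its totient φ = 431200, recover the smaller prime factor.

φ(n) = (p−1)(q−1) = n − (p+q) + 1, so p + q = 432517 − 431200 + 1 = 1318.
p and q are the roots of t² − 1318t + 432517 = 0.
Discriminant: 1318² − 4·432517 = 1737124 − 1730068 = 7056; √7056 = 84.
q = (1318 − 84)/2 = 617, p = (1318 + 84)/2 = 701.
Check: 617 · 701 = 432517.

617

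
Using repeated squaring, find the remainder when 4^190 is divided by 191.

4^1 ≡ 4 (mod 191)
4^2 ≡ 4^2 = 16 ≡ 16 (mod 191)
4^4 ≡ 16^2 = 256 ≡ 65 (mod 191)
4^8 ≡ 65^2 = 4225 ≡ 23 (mod 191)
4^16 ≡ 23^2 = 529 ≡ 147 (mod 191)
4^32 ≡ 147^2 = 21609 ≡ 26 (mod 191)
4^64 ≡ 26^2 = 676 ≡ 103 (mod 191)
4^128 ≡ 103^2 = 10609 ≡ 104 (mod 191)
190 = 128 + 32 + 16 + 8 + 4 + 2 in binary powers of 2.
So 4^190 ≡ 104 · 26 · 147 · 23 · 65 · 16 ≡ 1 (mod 191).
Since the result is 1, base 4 gives no evidence that 191 is composite.

1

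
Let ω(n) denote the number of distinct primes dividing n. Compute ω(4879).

4879 = 7 · 697
697 = 17 · 41
4879 = 7 · 17 · 41, which has 3 distinct prime factors.

3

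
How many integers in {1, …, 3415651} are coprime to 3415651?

3346560

Factor: 3415651 = 113 · 167 · 181.
φ(3415651) = (113−1) · (167−1) · (181−1) = 112 · 166 · 180 = 3346560.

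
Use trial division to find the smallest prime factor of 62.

2

62 is even: 2 divides it.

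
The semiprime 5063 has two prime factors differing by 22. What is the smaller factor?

61

Since p = q + 22, we have 5063 = q(q + 22), so q² + 22q − 5063 = 0.
Discriminant: 22² + 4·5063 = 484 + 20252 = 20736; √20736 = 144.
q = (−22 + 144)/2 = 61, and p = q + 22 = 83.
Check: 61 · 83 = 5063.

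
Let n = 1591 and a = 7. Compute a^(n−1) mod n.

1506

7^1 ≡ 7 (mod 1591)
7^2 ≡ 7^2 = 49 ≡ 49 (mod 1591)
7^4 ≡ 49^2 = 2401 ≡ 810 (mod 1591)
7^8 ≡ 810^2 = 656100 ≡ 608 (mod 1591)
7^16 ≡ 608^2 = 369664 ≡ 552 (mod 1591)
7^32 ≡ 552^2 = 304704 ≡ 823 (mod 1591)
7^64 ≡ 823^2 = 677329 ≡ 1154 (mod 1591)
7^128 ≡ 1154^2 = 1331716 ≡ 49 (mod 1591)
7^256 ≡ 49^2 = 2401 ≡ 810 (mod 1591)
7^512 ≡ 810^2 = 656100 ≡ 608 (mod 1591)
7^1024 ≡ 608^2 = 369664 ≡ 552 (mod 1591)
1590 = 1024 + 512 + 32 + 16 + 4 + 2 in binary powers of 2.
So 7^1590 ≡ 552 · 608 · 823 · 552 · 810 · 49 ≡ 1506 (mod 1591).
Since 1506 ≠ 1, base 7 is a Fermat witness: 1591 is composite.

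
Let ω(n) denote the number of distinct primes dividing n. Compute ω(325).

2

325 = 5^2 · 13
325 = 5^2 · 13, which has 2 distinct prime factors.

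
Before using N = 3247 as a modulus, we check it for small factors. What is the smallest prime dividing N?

3247 is odd.
Digit sum 16, not divisible by 3.
Ends in 7: not divisible by 5.
7: 3247 = 7·463 + 6
11: 3247 = 11·295 + 2
13: 3247 = 13·249 + 10
17: 3247 = 17·191

17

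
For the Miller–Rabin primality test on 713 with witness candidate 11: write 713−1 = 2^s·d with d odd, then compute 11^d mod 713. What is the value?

172

713 − 1 = 712 = 2^3 · 89, so d = 89.
11^1 ≡ 11 (mod 713)
11^2 ≡ 11^2 = 121 ≡ 121 (mod 713)
11^4 ≡ 121^2 = 14641 ≡ 381 (mod 713)
11^8 ≡ 381^2 = 145161 ≡ 422 (mod 713)
11^16 ≡ 422^2 = 178084 ≡ 547 (mod 713)
11^32 ≡ 547^2 = 299209 ≡ 462 (mod 713)
11^64 ≡ 462^2 = 213444 ≡ 257 (mod 713)
89 = 64 + 16 + 8 + 1 in binary powers of 2.
So 11^89 ≡ 257 · 547 · 422 · 11 ≡ 172 (mod 713).
Squaring chain: 172 → 351 → 565; never reaches −1, so base 11 is a Miller–Rabin witness that 713 is composite.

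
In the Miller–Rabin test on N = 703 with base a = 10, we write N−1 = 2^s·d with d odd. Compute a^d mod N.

703 − 1 = 702 = 2^1 · 351, so d = 351.
10^1 ≡ 10 (mod 703)
10^2 ≡ 10^2 = 100 ≡ 100 (mod 703)
10^4 ≡ 100^2 = 10000 ≡ 158 (mod 703)
10^8 ≡ 158^2 = 24964 ≡ 359 (mod 703)
10^16 ≡ 359^2 = 128881 ≡ 232 (mod 703)
10^32 ≡ 232^2 = 53824 ≡ 396 (mod 703)
10^64 ≡ 396^2 = 156816 ≡ 47 (mod 703)
10^128 ≡ 47^2 = 2209 ≡ 100 (mod 703)
10^256 ≡ 100^2 = 10000 ≡ 158 (mod 703)
351 = 256 + 64 + 16 + 8 + 4 + 2 + 1 in binary powers of 2.
So 10^351 ≡ 158 · 47 · 232 · 359 · 158 · 100 · 10 ≡ 75 (mod 703).
Squaring chain: 75; never reaches −1, so base 10 is a Miller–Rabin witness that 703 is composite.

75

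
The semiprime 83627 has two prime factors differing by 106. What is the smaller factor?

241

Since p = q + 106, we have 83627 = q(q + 106), so q² + 106q − 83627 = 0.
Discriminant: 106² + 4·83627 = 11236 + 334508 = 345744; √345744 = 588.
q = (−106 + 588)/2 = 241, and p = q + 106 = 347.
Check: 241 · 347 = 83627.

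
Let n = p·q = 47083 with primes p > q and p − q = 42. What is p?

Since p = q + 42, we have 47083 = q(q + 42), so q² + 42q − 47083 = 0.
Discriminant: 42² + 4·47083 = 1764 + 188332 = 190096; √190096 = 436.
q = (−42 + 436)/2 = 197, and p = q + 42 = 239.
Check: 197 · 239 = 47083.

239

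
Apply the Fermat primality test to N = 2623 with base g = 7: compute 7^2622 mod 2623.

7^1 ≡ 7 (mod 2623)
7^2 ≡ 7^2 = 49 ≡ 49 (mod 2623)
7^4 ≡ 49^2 = 2401 ≡ 2401 (mod 2623)
7^8 ≡ 2401^2 = 5764801 ≡ 2070 (mod 2623)
7^16 ≡ 2070^2 = 4284900 ≡ 1541 (mod 2623)
7^32 ≡ 1541^2 = 2374681 ≡ 866 (mod 2623)
7^64 ≡ 866^2 = 749956 ≡ 2401 (mod 2623)
7^128 ≡ 2401^2 = 5764801 ≡ 2070 (mod 2623)
7^256 ≡ 2070^2 = 4284900 ≡ 1541 (mod 2623)
7^512 ≡ 1541^2 = 2374681 ≡ 866 (mod 2623)
7^1024 ≡ 866^2 = 749956 ≡ 2401 (mod 2623)
7^2048 ≡ 2401^2 = 5764801 ≡ 2070 (mod 2623)
2622 = 2048 + 512 + 32 + 16 + 8 + 4 + 2 in binary powers of 2.
So 7^2622 ≡ 2070 · 866 · 866 · 1541 · 2070 · 2401 · 49 ≡ 1979 (mod 2623).
Since 1979 ≠ 1, base 7 is a Fermat witness: 2623 is composite.

1979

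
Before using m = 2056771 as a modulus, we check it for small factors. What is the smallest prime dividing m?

2056771 is odd.
Digit sum 28, not divisible by 3.
Ends in 1: not divisible by 5.
7: 2056771 = 7·293824 + 3
11: 2056771 = 11·186979 + 2
13: 2056771 = 13·158213 + 2
17: 2056771 = 17·120986 + 9
19: 2056771 = 19·108251 + 2
23: 2056771 = 23·89424 + 19
29: 2056771 = 29·70923 + 4
31: 2056771 = 31·66347 + 14
37: 2056771 = 37·55588 + 15
41: 2056771 = 41·50165 + 6
43: 2056771 = 43·47831 + 38
47: 2056771 = 47·43761 + 4
53: 2056771 = 53·38807

53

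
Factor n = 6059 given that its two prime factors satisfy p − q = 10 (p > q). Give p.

Since p = q + 10, we have 6059 = q(q + 10), so q² + 10q − 6059 = 0.
Discriminant: 10² + 4·6059 = 100 + 24236 = 24336; √24336 = 156.
q = (−10 + 156)/2 = 73, and p = q + 10 = 83.
Check: 73 · 83 = 6059.

83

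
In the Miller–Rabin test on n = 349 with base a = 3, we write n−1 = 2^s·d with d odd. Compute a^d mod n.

348

349 − 1 = 348 = 2^2 · 87, so d = 87.
3^1 ≡ 3 (mod 349)
3^2 ≡ 3^2 = 9 ≡ 9 (mod 349)
3^4 ≡ 9^2 = 81 ≡ 81 (mod 349)
3^8 ≡ 81^2 = 6561 ≡ 279 (mod 349)
3^16 ≡ 279^2 = 77841 ≡ 14 (mod 349)
3^32 ≡ 14^2 = 196 ≡ 196 (mod 349)
3^64 ≡ 196^2 = 38416 ≡ 26 (mod 349)
87 = 64 + 16 + 4 + 2 + 1 in binary powers of 2.
So 3^87 ≡ 26 · 14 · 81 · 9 · 3 ≡ 348 (mod 349).
Since 3^d ≡ 348 (mod 349), base 3 does not prove 349 composite.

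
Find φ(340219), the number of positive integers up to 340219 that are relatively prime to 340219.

Factor: 340219 = 11 · 157 · 197.
φ(340219) = (11−1) · (157−1) · (197−1) = 10 · 156 · 196 = 305760.

305760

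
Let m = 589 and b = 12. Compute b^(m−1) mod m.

39

12^1 ≡ 12 (mod 589)
12^2 ≡ 12^2 = 144 ≡ 144 (mod 589)
12^4 ≡ 144^2 = 20736 ≡ 121 (mod 589)
12^8 ≡ 121^2 = 14641 ≡ 505 (mod 589)
12^16 ≡ 505^2 = 255025 ≡ 577 (mod 589)
12^32 ≡ 577^2 = 332929 ≡ 144 (mod 589)
12^64 ≡ 144^2 = 20736 ≡ 121 (mod 589)
12^128 ≡ 121^2 = 14641 ≡ 505 (mod 589)
12^256 ≡ 505^2 = 255025 ≡ 577 (mod 589)
12^512 ≡ 577^2 = 332929 ≡ 144 (mod 589)
588 = 512 + 64 + 8 + 4 in binary powers of 2.
So 12^588 ≡ 144 · 121 · 505 · 121 ≡ 39 (mod 589).
Since 39 ≠ 1, base 12 is a Fermat witness: 589 is composite.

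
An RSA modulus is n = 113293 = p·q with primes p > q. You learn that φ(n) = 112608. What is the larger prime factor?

409

φ(n) = (p−1)(q−1) = n − (p+q) + 1, so p + q = 113293 − 112608 + 1 = 686.
p and q are the roots of t² − 686t + 113293 = 0.
Discriminant: 686² − 4·113293 = 470596 − 453172 = 17424; √17424 = 132.
q = (686 − 132)/2 = 277, p = (686 + 132)/2 = 409.
Check: 277 · 409 = 113293.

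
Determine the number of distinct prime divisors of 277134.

6

277134 = 2 · 138567
138567 = 3 · 46189
46189 = 11 · 4199
4199 = 13 · 323
323 = 17 · 19
277134 = 2 · 3 · 11 · 13 · 17 · 19, which has 6 distinct prime factors.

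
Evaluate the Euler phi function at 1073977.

Factor: 1073977 = 59 · 109 · 167.
φ(1073977) = (59−1) · (109−1) · (167−1) = 58 · 108 · 166 = 1039824.

1039824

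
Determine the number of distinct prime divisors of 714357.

714357 = 3^2 · 79373
79373 = 7 · 11339
11339 = 17 · 667
667 = 23 · 29
714357 = 3^2 · 7 · 17 · 23 · 29, which has 5 distinct prime factors.

5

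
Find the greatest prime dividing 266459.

266459 = 41 · 6499
6499 = 67 · 97
97 is prime.
So 266459 = 41 · 67 · 97; the largest prime factor is 97.

97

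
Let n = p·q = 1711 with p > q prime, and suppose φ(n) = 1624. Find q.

29

φ(n) = (p−1)(q−1) = n − (p+q) + 1, so p + q = 1711 − 1624 + 1 = 88.
p and q are the roots of t² − 88t + 1711 = 0.
Discriminant: 88² − 4·1711 = 7744 − 6844 = 900; √900 = 30.
q = (88 − 30)/2 = 29, p = (88 + 30)/2 = 59.
Check: 29 · 59 = 1711.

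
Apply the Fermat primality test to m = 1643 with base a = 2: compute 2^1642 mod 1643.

779

2^1 ≡ 2 (mod 1643)
2^2 ≡ 2^2 = 4 ≡ 4 (mod 1643)
2^4 ≡ 4^2 = 16 ≡ 16 (mod 1643)
2^8 ≡ 16^2 = 256 ≡ 256 (mod 1643)
2^16 ≡ 256^2 = 65536 ≡ 1459 (mod 1643)
2^32 ≡ 1459^2 = 2128681 ≡ 996 (mod 1643)
2^64 ≡ 996^2 = 992016 ≡ 1287 (mod 1643)
2^128 ≡ 1287^2 = 1656369 ≡ 225 (mod 1643)
2^256 ≡ 225^2 = 50625 ≡ 1335 (mod 1643)
2^512 ≡ 1335^2 = 1782225 ≡ 1213 (mod 1643)
2^1024 ≡ 1213^2 = 1471369 ≡ 884 (mod 1643)
1642 = 1024 + 512 + 64 + 32 + 8 + 2 in binary powers of 2.
So 2^1642 ≡ 884 · 1213 · 1287 · 996 · 256 · 4 ≡ 779 (mod 1643).
Since 779 ≠ 1, base 2 is a Fermat witness: 1643 is composite.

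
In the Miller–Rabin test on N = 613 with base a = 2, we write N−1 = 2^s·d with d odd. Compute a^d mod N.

613 − 1 = 612 = 2^2 · 153, so d = 153.
2^1 ≡ 2 (mod 613)
2^2 ≡ 2^2 = 4 ≡ 4 (mod 613)
2^4 ≡ 4^2 = 16 ≡ 16 (mod 613)
2^8 ≡ 16^2 = 256 ≡ 256 (mod 613)
2^16 ≡ 256^2 = 65536 ≡ 558 (mod 613)
2^32 ≡ 558^2 = 311364 ≡ 573 (mod 613)
2^64 ≡ 573^2 = 328329 ≡ 374 (mod 613)
2^128 ≡ 374^2 = 139876 ≡ 112 (mod 613)
153 = 128 + 16 + 8 + 1 in binary powers of 2.
So 2^153 ≡ 112 · 558 · 256 · 2 ≡ 578 (mod 613).
Squaring chain: 578 → 612; reaches −1, so base 2 does not prove 613 composite.

578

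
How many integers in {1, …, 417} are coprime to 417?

276

Factor: 417 = 3 · 139.
φ(417) = (3−1) · (139−1) = 2 · 138 = 276.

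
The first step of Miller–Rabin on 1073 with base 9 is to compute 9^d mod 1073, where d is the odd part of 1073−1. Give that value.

863

1073 − 1 = 1072 = 2^4 · 67, so d = 67.
9^1 ≡ 9 (mod 1073)
9^2 ≡ 9^2 = 81 ≡ 81 (mod 1073)
9^4 ≡ 81^2 = 6561 ≡ 123 (mod 1073)
9^8 ≡ 123^2 = 15129 ≡ 107 (mod 1073)
9^16 ≡ 107^2 = 11449 ≡ 719 (mod 1073)
9^32 ≡ 719^2 = 516961 ≡ 848 (mod 1073)
9^64 ≡ 848^2 = 719104 ≡ 194 (mod 1073)
67 = 64 + 2 + 1 in binary powers of 2.
So 9^67 ≡ 194 · 81 · 9 ≡ 863 (mod 1073).
Squaring chain: 863 → 107 → 719 → 848; never reaches −1, so base 9 is a Miller–Rabin witness that 1073 is composite.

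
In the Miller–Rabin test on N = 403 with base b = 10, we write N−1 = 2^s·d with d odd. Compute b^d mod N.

403 − 1 = 402 = 2^1 · 201, so d = 201.
10^1 ≡ 10 (mod 403)
10^2 ≡ 10^2 = 100 ≡ 100 (mod 403)
10^4 ≡ 100^2 = 10000 ≡ 328 (mod 403)
10^8 ≡ 328^2 = 107584 ≡ 386 (mod 403)
10^16 ≡ 386^2 = 148996 ≡ 289 (mod 403)
10^32 ≡ 289^2 = 83521 ≡ 100 (mod 403)
10^64 ≡ 100^2 = 10000 ≡ 328 (mod 403)
10^128 ≡ 328^2 = 107584 ≡ 386 (mod 403)
201 = 128 + 64 + 8 + 1 in binary powers of 2.
So 10^201 ≡ 386 · 328 · 386 · 10 ≡ 64 (mod 403).
Squaring chain: 64; never reaches −1, so base 10 is a Miller–Rabin witness that 403 is composite.

64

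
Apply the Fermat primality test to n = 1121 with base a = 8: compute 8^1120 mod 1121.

638

8^1 ≡ 8 (mod 1121)
8^2 ≡ 8^2 = 64 ≡ 64 (mod 1121)
8^4 ≡ 64^2 = 4096 ≡ 733 (mod 1121)
8^8 ≡ 733^2 = 537289 ≡ 330 (mod 1121)
8^16 ≡ 330^2 = 108900 ≡ 163 (mod 1121)
8^32 ≡ 163^2 = 26569 ≡ 786 (mod 1121)
8^64 ≡ 786^2 = 617796 ≡ 125 (mod 1121)
8^128 ≡ 125^2 = 15625 ≡ 1052 (mod 1121)
8^256 ≡ 1052^2 = 1106704 ≡ 277 (mod 1121)
8^512 ≡ 277^2 = 76729 ≡ 501 (mod 1121)
8^1024 ≡ 501^2 = 251001 ≡ 1018 (mod 1121)
1120 = 1024 + 64 + 32 in binary powers of 2.
So 8^1120 ≡ 1018 · 125 · 786 ≡ 638 (mod 1121).
Since 638 ≠ 1, base 8 is a Fermat witness: 1121 is composite.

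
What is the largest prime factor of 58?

29

58 = 2 · 29
29 is prime.
So 58 = 2 · 29; the largest prime factor is 29.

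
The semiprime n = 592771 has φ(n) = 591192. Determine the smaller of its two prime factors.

φ(n) = (p−1)(q−1) = n − (p+q) + 1, so p + q = 592771 − 591192 + 1 = 1580.
p and q are the roots of t² − 1580t + 592771 = 0.
Discriminant: 1580² − 4·592771 = 2496400 − 2371084 = 125316; √125316 = 354.
q = (1580 − 354)/2 = 613, p = (1580 + 354)/2 = 967.
Check: 613 · 967 = 592771.

613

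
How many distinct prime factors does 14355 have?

14355 = 3^2 · 1595
1595 = 5 · 319
319 = 11 · 29
14355 = 3^2 · 5 · 11 · 29, which has 4 distinct prime factors.

4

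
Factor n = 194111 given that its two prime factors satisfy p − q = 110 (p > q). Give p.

499

Since p = q + 110, we have 194111 = q(q + 110), so q² + 110q − 194111 = 0.
Discriminant: 110² + 4·194111 = 12100 + 776444 = 788544; √788544 = 888.
q = (−110 + 888)/2 = 389, and p = q + 110 = 499.
Check: 389 · 499 = 194111.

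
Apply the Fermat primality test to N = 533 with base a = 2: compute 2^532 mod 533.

406

2^1 ≡ 2 (mod 533)
2^2 ≡ 2^2 = 4 ≡ 4 (mod 533)
2^4 ≡ 4^2 = 16 ≡ 16 (mod 533)
2^8 ≡ 16^2 = 256 ≡ 256 (mod 533)
2^16 ≡ 256^2 = 65536 ≡ 510 (mod 533)
2^32 ≡ 510^2 = 260100 ≡ 529 (mod 533)
2^64 ≡ 529^2 = 279841 ≡ 16 (mod 533)
2^128 ≡ 16^2 = 256 ≡ 256 (mod 533)
2^256 ≡ 256^2 = 65536 ≡ 510 (mod 533)
2^512 ≡ 510^2 = 260100 ≡ 529 (mod 533)
532 = 512 + 16 + 4 in binary powers of 2.
So 2^532 ≡ 529 · 510 · 16 ≡ 406 (mod 533).
Since 406 ≠ 1, base 2 is a Fermat witness: 533 is composite.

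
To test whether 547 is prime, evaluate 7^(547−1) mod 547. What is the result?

7^1 ≡ 7 (mod 547)
7^2 ≡ 7^2 = 49 ≡ 49 (mod 547)
7^4 ≡ 49^2 = 2401 ≡ 213 (mod 547)
7^8 ≡ 213^2 = 45369 ≡ 515 (mod 547)
7^16 ≡ 515^2 = 265225 ≡ 477 (mod 547)
7^32 ≡ 477^2 = 227529 ≡ 524 (mod 547)
7^64 ≡ 524^2 = 274576 ≡ 529 (mod 547)
7^128 ≡ 529^2 = 279841 ≡ 324 (mod 547)
7^256 ≡ 324^2 = 104976 ≡ 499 (mod 547)
7^512 ≡ 499^2 = 249001 ≡ 116 (mod 547)
546 = 512 + 32 + 2 in binary powers of 2.
So 7^546 ≡ 116 · 524 · 49 ≡ 1 (mod 547).
Since the result is 1, base 7 gives no evidence that 547 is composite.

1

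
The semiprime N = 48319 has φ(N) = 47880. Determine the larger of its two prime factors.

229

φ(n) = (p−1)(q−1) = n − (p+q) + 1, so p + q = 48319 − 47880 + 1 = 440.
p and q are the roots of t² − 440t + 48319 = 0.
Discriminant: 440² − 4·48319 = 193600 − 193276 = 324; √324 = 18.
q = (440 − 18)/2 = 211, p = (440 + 18)/2 = 229.
Check: 211 · 229 = 48319.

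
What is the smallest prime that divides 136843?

136843 is odd.
Digit sum 25, not divisible by 3.
Ends in 3: not divisible by 5.
7: 136843 = 7·19549

7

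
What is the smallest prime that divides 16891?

16891 is odd.
Digit sum 25, not divisible by 3.
Ends in 1: not divisible by 5.
7: 16891 = 7·2413

7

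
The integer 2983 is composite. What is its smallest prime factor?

2983 is odd.
Digit sum 22, not divisible by 3.
Ends in 3: not divisible by 5.
7: 2983 = 7·426 + 1
11: 2983 = 11·271 + 2
13: 2983 = 13·229 + 6
17: 2983 = 17·175 + 8
19: 2983 = 19·157

19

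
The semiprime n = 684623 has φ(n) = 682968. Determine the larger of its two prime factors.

859

φ(n) = (p−1)(q−1) = n − (p+q) + 1, so p + q = 684623 − 682968 + 1 = 1656.
p and q are the roots of t² − 1656t + 684623 = 0.
Discriminant: 1656² − 4·684623 = 2742336 − 2738492 = 3844; √3844 = 62.
q = (1656 − 62)/2 = 797, p = (1656 + 62)/2 = 859.
Check: 797 · 859 = 684623.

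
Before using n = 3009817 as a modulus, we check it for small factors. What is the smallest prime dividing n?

3009817 is odd.
Digit sum 28, not divisible by 3.
Ends in 7: not divisible by 5.
7: 3009817 = 7·429973 + 6
11: 3009817 = 11·273619 + 8
13: 3009817 = 13·231524 + 5
17: 3009817 = 17·177048 + 1
19: 3009817 = 19·158411 + 8
23: 3009817 = 23·130861 + 14
29: 3009817 = 29·103786 + 23
31: 3009817 = 31·97090 + 27
37: 3009817 = 37·81346 + 15
41: 3009817 = 41·73410 + 7
43: 3009817 = 43·69995 + 32
47: 3009817 = 47·64038 + 31
53: 3009817 = 53·56789

53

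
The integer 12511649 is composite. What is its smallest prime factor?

12511649 is odd.
Digit sum 29, not divisible by 3.
Ends in 9: not divisible by 5.
7: 12511649 = 7·1787378 + 3
11: 12511649 = 11·1137422 + 7
13: 12511649 = 13·962434 + 7
17: 12511649 = 17·735979 + 6
19: 12511649 = 19·658507 + 16
23: 12511649 = 23·543984 + 17
29: 12511649 = 29·431436 + 5
31: 12511649 = 31·403601 + 18
37: 12511649 = 37·338152 + 25
41: 12511649 = 41·305162 + 7
43: 12511649 = 43·290968 + 25
47: 12511649 = 47·266205 + 14
53: 12511649 = 53·236068 + 45
59: 12511649 = 59·212061 + 50
61: 12511649 = 61·205109

61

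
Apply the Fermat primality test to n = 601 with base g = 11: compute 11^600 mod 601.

1

11^1 ≡ 11 (mod 601)
11^2 ≡ 11^2 = 121 ≡ 121 (mod 601)
11^4 ≡ 121^2 = 14641 ≡ 217 (mod 601)
11^8 ≡ 217^2 = 47089 ≡ 211 (mod 601)
11^16 ≡ 211^2 = 44521 ≡ 47 (mod 601)
11^32 ≡ 47^2 = 2209 ≡ 406 (mod 601)
11^64 ≡ 406^2 = 164836 ≡ 162 (mod 601)
11^128 ≡ 162^2 = 26244 ≡ 401 (mod 601)
11^256 ≡ 401^2 = 160801 ≡ 334 (mod 601)
11^512 ≡ 334^2 = 111556 ≡ 371 (mod 601)
600 = 512 + 64 + 16 + 8 in binary powers of 2.
So 11^600 ≡ 371 · 162 · 47 · 211 ≡ 1 (mod 601).
Since the result is 1, base 11 gives no evidence that 601 is composite.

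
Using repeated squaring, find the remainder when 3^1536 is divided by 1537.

3^1 ≡ 3 (mod 1537)
3^2 ≡ 3^2 = 9 ≡ 9 (mod 1537)
3^4 ≡ 9^2 = 81 ≡ 81 (mod 1537)
3^8 ≡ 81^2 = 6561 ≡ 413 (mod 1537)
3^16 ≡ 413^2 = 170569 ≡ 1499 (mod 1537)
3^32 ≡ 1499^2 = 2247001 ≡ 1444 (mod 1537)
3^64 ≡ 1444^2 = 2085136 ≡ 964 (mod 1537)
3^128 ≡ 964^2 = 929296 ≡ 948 (mod 1537)
3^256 ≡ 948^2 = 898704 ≡ 1096 (mod 1537)
3^512 ≡ 1096^2 = 1201216 ≡ 819 (mod 1537)
3^1024 ≡ 819^2 = 670761 ≡ 629 (mod 1537)
1536 = 1024 + 512 in binary powers of 2.
So 3^1536 ≡ 629 · 819 ≡ 256 (mod 1537).
Since 256 ≠ 1, base 3 is a Fermat witness: 1537 is composite.

256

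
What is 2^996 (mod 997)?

2^1 ≡ 2 (mod 997)
2^2 ≡ 2^2 = 4 ≡ 4 (mod 997)
2^4 ≡ 4^2 = 16 ≡ 16 (mod 997)
2^8 ≡ 16^2 = 256 ≡ 256 (mod 997)
2^16 ≡ 256^2 = 65536 ≡ 731 (mod 997)
2^32 ≡ 731^2 = 534361 ≡ 966 (mod 997)
2^64 ≡ 966^2 = 933156 ≡ 961 (mod 997)
2^128 ≡ 961^2 = 923521 ≡ 299 (mod 997)
2^256 ≡ 299^2 = 89401 ≡ 668 (mod 997)
2^512 ≡ 668^2 = 446224 ≡ 565 (mod 997)
996 = 512 + 256 + 128 + 64 + 32 + 4 in binary powers of 2.
So 2^996 ≡ 565 · 668 · 299 · 961 · 966 · 16 ≡ 1 (mod 997).
Since the result is 1, base 2 gives no evidence that 997 is composite.

1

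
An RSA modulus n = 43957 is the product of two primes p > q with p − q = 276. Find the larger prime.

Since p = q + 276, we have 43957 = q(q + 276), so q² + 276q − 43957 = 0.
Discriminant: 276² + 4·43957 = 76176 + 175828 = 252004; √252004 = 502.
q = (−276 + 502)/2 = 113, and p = q + 276 = 389.
Check: 113 · 389 = 43957.

389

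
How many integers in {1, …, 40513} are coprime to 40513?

Factor: 40513 = 11 · 29 · 127.
φ(40513) = (11−1) · (29−1) · (127−1) = 10 · 28 · 126 = 35280.

35280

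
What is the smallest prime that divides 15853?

83

15853 is odd.
Digit sum 22, not divisible by 3.
Ends in 3: not divisible by 5.
7: 15853 = 7·2264 + 5
11: 15853 = 11·1441 + 2
13: 15853 = 13·1219 + 6
17: 15853 = 17·932 + 9
19: 15853 = 19·834 + 7
23: 15853 = 23·689 + 6
29: 15853 = 29·546 + 19
31: 15853 = 31·511 + 12
37: 15853 = 37·428 + 17
41: 15853 = 41·386 + 27
43: 15853 = 43·368 + 29
47: 15853 = 47·337 + 14
53: 15853 = 53·299 + 6
59: 15853 = 59·268 + 41
61: 15853 = 61·259 + 54
67: 15853 = 67·236 + 41
71: 15853 = 71·223 + 20
73: 15853 = 73·217 + 12
79: 15853 = 79·200 + 53
83: 15853 = 83·191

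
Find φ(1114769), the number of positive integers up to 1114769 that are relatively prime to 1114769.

1082016

Factor: 1114769 = 79 · 103 · 137.
φ(1114769) = (79−1) · (103−1) · (137−1) = 78 · 102 · 136 = 1082016.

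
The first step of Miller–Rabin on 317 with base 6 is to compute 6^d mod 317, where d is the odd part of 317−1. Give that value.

316

317 − 1 = 316 = 2^2 · 79, so d = 79.
6^1 ≡ 6 (mod 317)
6^2 ≡ 6^2 = 36 ≡ 36 (mod 317)
6^4 ≡ 36^2 = 1296 ≡ 28 (mod 317)
6^8 ≡ 28^2 = 784 ≡ 150 (mod 317)
6^16 ≡ 150^2 = 22500 ≡ 310 (mod 317)
6^32 ≡ 310^2 = 96100 ≡ 49 (mod 317)
6^64 ≡ 49^2 = 2401 ≡ 182 (mod 317)
79 = 64 + 8 + 4 + 2 + 1 in binary powers of 2.
So 6^79 ≡ 182 · 150 · 28 · 36 · 6 ≡ 316 (mod 317).
Since 6^d ≡ 316 (mod 317), base 6 does not prove 317 composite.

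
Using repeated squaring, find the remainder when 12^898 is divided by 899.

12^1 ≡ 12 (mod 899)
12^2 ≡ 12^2 = 144 ≡ 144 (mod 899)
12^4 ≡ 144^2 = 20736 ≡ 59 (mod 899)
12^8 ≡ 59^2 = 3481 ≡ 784 (mod 899)
12^16 ≡ 784^2 = 614656 ≡ 639 (mod 899)
12^32 ≡ 639^2 = 408321 ≡ 175 (mod 899)
12^64 ≡ 175^2 = 30625 ≡ 59 (mod 899)
12^128 ≡ 59^2 = 3481 ≡ 784 (mod 899)
12^256 ≡ 784^2 = 614656 ≡ 639 (mod 899)
12^512 ≡ 639^2 = 408321 ≡ 175 (mod 899)
898 = 512 + 256 + 128 + 2 in binary powers of 2.
So 12^898 ≡ 175 · 639 · 784 · 144 ≡ 231 (mod 899).
Since 231 ≠ 1, base 12 is a Fermat witness: 899 is composite.

231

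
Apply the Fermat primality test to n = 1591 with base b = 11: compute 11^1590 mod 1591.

11^1 ≡ 11 (mod 1591)
11^2 ≡ 11^2 = 121 ≡ 121 (mod 1591)
11^4 ≡ 121^2 = 14641 ≡ 322 (mod 1591)
11^8 ≡ 322^2 = 103684 ≡ 269 (mod 1591)
11^16 ≡ 269^2 = 72361 ≡ 766 (mod 1591)
11^32 ≡ 766^2 = 586756 ≡ 1268 (mod 1591)
11^64 ≡ 1268^2 = 1607824 ≡ 914 (mod 1591)
11^128 ≡ 914^2 = 835396 ≡ 121 (mod 1591)
11^256 ≡ 121^2 = 14641 ≡ 322 (mod 1591)
11^512 ≡ 322^2 = 103684 ≡ 269 (mod 1591)
11^1024 ≡ 269^2 = 72361 ≡ 766 (mod 1591)
1590 = 1024 + 512 + 32 + 16 + 4 + 2 in binary powers of 2.
So 11^1590 ≡ 766 · 269 · 1268 · 766 · 322 · 121 ≡ 1000 (mod 1591).
Since 1000 ≠ 1, base 11 is a Fermat witness: 1591 is composite.

1000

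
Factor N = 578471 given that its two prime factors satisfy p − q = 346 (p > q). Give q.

607

Since p = q + 346, we have 578471 = q(q + 346), so q² + 346q − 578471 = 0.
Discriminant: 346² + 4·578471 = 119716 + 2313884 = 2433600; √2433600 = 1560.
q = (−346 + 1560)/2 = 607, and p = q + 346 = 953.
Check: 607 · 953 = 578471.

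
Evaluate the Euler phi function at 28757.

28416

Factor: 28757 = 149 · 193.
φ(28757) = (149−1) · (193−1) = 148 · 192 = 28416.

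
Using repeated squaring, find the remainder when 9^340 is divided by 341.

67

9^1 ≡ 9 (mod 341)
9^2 ≡ 9^2 = 81 ≡ 81 (mod 341)
9^4 ≡ 81^2 = 6561 ≡ 82 (mod 341)
9^8 ≡ 82^2 = 6724 ≡ 245 (mod 341)
9^16 ≡ 245^2 = 60025 ≡ 9 (mod 341)
9^32 ≡ 9^2 = 81 ≡ 81 (mod 341)
9^64 ≡ 81^2 = 6561 ≡ 82 (mod 341)
9^128 ≡ 82^2 = 6724 ≡ 245 (mod 341)
9^256 ≡ 245^2 = 60025 ≡ 9 (mod 341)
340 = 256 + 64 + 16 + 4 in binary powers of 2.
So 9^340 ≡ 9 · 82 · 9 · 82 ≡ 67 (mod 341).
Since 67 ≠ 1, base 9 is a Fermat witness: 341 is composite.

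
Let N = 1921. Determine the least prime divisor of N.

1921 is odd.
Digit sum 13, not divisible by 3.
Ends in 1: not divisible by 5.
7: 1921 = 7·274 + 3
11: 1921 = 11·174 + 7
13: 1921 = 13·147 + 10
17: 1921 = 17·113

17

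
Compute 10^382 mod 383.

10^1 ≡ 10 (mod 383)
10^2 ≡ 10^2 = 100 ≡ 100 (mod 383)
10^4 ≡ 100^2 = 10000 ≡ 42 (mod 383)
10^8 ≡ 42^2 = 1764 ≡ 232 (mod 383)
10^16 ≡ 232^2 = 53824 ≡ 204 (mod 383)
10^32 ≡ 204^2 = 41616 ≡ 252 (mod 383)
10^64 ≡ 252^2 = 63504 ≡ 309 (mod 383)
10^128 ≡ 309^2 = 95481 ≡ 114 (mod 383)
10^256 ≡ 114^2 = 12996 ≡ 357 (mod 383)
382 = 256 + 64 + 32 + 16 + 8 + 4 + 2 in binary powers of 2.
So 10^382 ≡ 357 · 309 · 252 · 204 · 232 · 42 · 100 ≡ 1 (mod 383).
Since the result is 1, base 10 gives no evidence that 383 is composite.

1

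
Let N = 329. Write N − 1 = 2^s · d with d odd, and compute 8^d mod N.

329 − 1 = 328 = 2^3 · 41, so d = 41.
8^1 ≡ 8 (mod 329)
8^2 ≡ 8^2 = 64 ≡ 64 (mod 329)
8^4 ≡ 64^2 = 4096 ≡ 148 (mod 329)
8^8 ≡ 148^2 = 21904 ≡ 190 (mod 329)
8^16 ≡ 190^2 = 36100 ≡ 239 (mod 329)
8^32 ≡ 239^2 = 57121 ≡ 204 (mod 329)
41 = 32 + 8 + 1 in binary powers of 2.
So 8^41 ≡ 204 · 190 · 8 ≡ 162 (mod 329).
Squaring chain: 162 → 253 → 183; never reaches −1, so base 8 is a Miller–Rabin witness that 329 is composite.

162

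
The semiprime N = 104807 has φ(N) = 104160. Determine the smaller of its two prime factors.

φ(n) = (p−1)(q−1) = n − (p+q) + 1, so p + q = 104807 − 104160 + 1 = 648.
p and q are the roots of t² − 648t + 104807 = 0.
Discriminant: 648² − 4·104807 = 419904 − 419228 = 676; √676 = 26.
q = (648 − 26)/2 = 311, p = (648 + 26)/2 = 337.
Check: 311 · 337 = 104807.

311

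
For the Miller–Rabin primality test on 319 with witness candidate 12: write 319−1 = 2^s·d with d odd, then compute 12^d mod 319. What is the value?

319 − 1 = 318 = 2^1 · 159, so d = 159.
12^1 ≡ 12 (mod 319)
12^2 ≡ 12^2 = 144 ≡ 144 (mod 319)
12^4 ≡ 144^2 = 20736 ≡ 1 (mod 319)
12^8 ≡ 1^2 = 1 ≡ 1 (mod 319)
12^16 ≡ 1^2 = 1 ≡ 1 (mod 319)
12^32 ≡ 1^2 = 1 ≡ 1 (mod 319)
12^64 ≡ 1^2 = 1 ≡ 1 (mod 319)
12^128 ≡ 1^2 = 1 ≡ 1 (mod 319)
159 = 128 + 16 + 8 + 4 + 2 + 1 in binary powers of 2.
So 12^159 ≡ 1 · 1 · 1 · 1 · 144 · 12 ≡ 133 (mod 319).
Squaring chain: 133; never reaches −1, so base 12 is a Miller–Rabin witness that 319 is composite.

133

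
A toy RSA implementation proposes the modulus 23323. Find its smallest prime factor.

23323 is odd.
Digit sum 13, not divisible by 3.
Ends in 3: not divisible by 5.
7: 23323 = 7·3331 + 6
11: 23323 = 11·2120 + 3
13: 23323 = 13·1794 + 1
17: 23323 = 17·1371 + 16
19: 23323 = 19·1227 + 10
23: 23323 = 23·1014 + 1
29: 23323 = 29·804 + 7
31: 23323 = 31·752 + 11
37: 23323 = 37·630 + 13
41: 23323 = 41·568 + 35
43: 23323 = 43·542 + 17
47: 23323 = 47·496 + 11
53: 23323 = 53·440 + 3
59: 23323 = 59·395 + 18
61: 23323 = 61·382 + 21
67: 23323 = 67·348 + 7
71: 23323 = 71·328 + 35
73: 23323 = 73·319 + 36
79: 23323 = 79·295 + 18
83: 23323 = 83·281

83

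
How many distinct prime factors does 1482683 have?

1482683 = 29^2 · 1763
1763 = 41 · 43
1482683 = 29^2 · 41 · 43, which has 3 distinct prime factors.

3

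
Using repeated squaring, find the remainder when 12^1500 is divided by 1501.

571

12^1 ≡ 12 (mod 1501)
12^2 ≡ 12^2 = 144 ≡ 144 (mod 1501)
12^4 ≡ 144^2 = 20736 ≡ 1223 (mod 1501)
12^8 ≡ 1223^2 = 1495729 ≡ 733 (mod 1501)
12^16 ≡ 733^2 = 537289 ≡ 1432 (mod 1501)
12^32 ≡ 1432^2 = 2050624 ≡ 258 (mod 1501)
12^64 ≡ 258^2 = 66564 ≡ 520 (mod 1501)
12^128 ≡ 520^2 = 270400 ≡ 220 (mod 1501)
12^256 ≡ 220^2 = 48400 ≡ 368 (mod 1501)
12^512 ≡ 368^2 = 135424 ≡ 334 (mod 1501)
12^1024 ≡ 334^2 = 111556 ≡ 482 (mod 1501)
1500 = 1024 + 256 + 128 + 64 + 16 + 8 + 4 in binary powers of 2.
So 12^1500 ≡ 482 · 368 · 220 · 520 · 1432 · 733 · 1223 ≡ 571 (mod 1501).
Since 571 ≠ 1, base 12 is a Fermat witness: 1501 is composite.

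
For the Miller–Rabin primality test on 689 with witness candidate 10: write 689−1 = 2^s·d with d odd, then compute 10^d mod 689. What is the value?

689 − 1 = 688 = 2^4 · 43, so d = 43.
10^1 ≡ 10 (mod 689)
10^2 ≡ 10^2 = 100 ≡ 100 (mod 689)
10^4 ≡ 100^2 = 10000 ≡ 354 (mod 689)
10^8 ≡ 354^2 = 125316 ≡ 607 (mod 689)
10^16 ≡ 607^2 = 368449 ≡ 523 (mod 689)
10^32 ≡ 523^2 = 273529 ≡ 685 (mod 689)
43 = 32 + 8 + 2 + 1 in binary powers of 2.
So 10^43 ≡ 685 · 607 · 100 · 10 ≡ 36 (mod 689).
Squaring chain: 36 → 607 → 523 → 685; never reaches −1, so base 10 is a Miller–Rabin witness that 689 is composite.

36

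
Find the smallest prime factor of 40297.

40297 is odd.
Digit sum 22, not divisible by 3.
Ends in 7: not divisible by 5.
7: 40297 = 7·5756 + 5
11: 40297 = 11·3663 + 4
13: 40297 = 13·3099 + 10
17: 40297 = 17·2370 + 7
19: 40297 = 19·2120 + 17
23: 40297 = 23·1752 + 1
29: 40297 = 29·1389 + 16
31: 40297 = 31·1299 + 28
37: 40297 = 37·1089 + 4
41: 40297 = 41·982 + 35
43: 40297 = 43·937 + 6
47: 40297 = 47·857 + 18
53: 40297 = 53·760 + 17
59: 40297 = 59·683

59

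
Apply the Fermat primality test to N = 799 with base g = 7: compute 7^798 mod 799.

7^1 ≡ 7 (mod 799)
7^2 ≡ 7^2 = 49 ≡ 49 (mod 799)
7^4 ≡ 49^2 = 2401 ≡ 4 (mod 799)
7^8 ≡ 4^2 = 16 ≡ 16 (mod 799)
7^16 ≡ 16^2 = 256 ≡ 256 (mod 799)
7^32 ≡ 256^2 = 65536 ≡ 18 (mod 799)
7^64 ≡ 18^2 = 324 ≡ 324 (mod 799)
7^128 ≡ 324^2 = 104976 ≡ 307 (mod 799)
7^256 ≡ 307^2 = 94249 ≡ 766 (mod 799)
7^512 ≡ 766^2 = 586756 ≡ 290 (mod 799)
798 = 512 + 256 + 16 + 8 + 4 + 2 in binary powers of 2.
So 7^798 ≡ 290 · 766 · 256 · 16 · 4 · 49 ≡ 773 (mod 799).
Since 773 ≠ 1, base 7 is a Fermat witness: 799 is composite.

773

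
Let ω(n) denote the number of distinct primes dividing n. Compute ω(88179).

88179 = 3 · 29393
29393 = 7 · 4199
4199 = 13 · 323
323 = 17 · 19
88179 = 3 · 7 · 13 · 17 · 19, which has 5 distinct prime factors.

5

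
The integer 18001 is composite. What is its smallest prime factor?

18001 is odd.
Digit sum 10, not divisible by 3.
Ends in 1: not divisible by 5.
7: 18001 = 7·2571 + 4
11: 18001 = 11·1636 + 5
13: 18001 = 13·1384 + 9
17: 18001 = 17·1058 + 15
19: 18001 = 19·947 + 8
23: 18001 = 23·782 + 15
29: 18001 = 29·620 + 21
31: 18001 = 31·580 + 21
37: 18001 = 37·486 + 19
41: 18001 = 41·439 + 2
43: 18001 = 43·418 + 27
47: 18001 = 47·383

47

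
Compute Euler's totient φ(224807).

Factor: 224807 = 11 · 107 · 191.
φ(224807) = (11−1) · (107−1) · (191−1) = 10 · 106 · 190 = 201400.

201400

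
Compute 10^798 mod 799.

10^1 ≡ 10 (mod 799)
10^2 ≡ 10^2 = 100 ≡ 100 (mod 799)
10^4 ≡ 100^2 = 10000 ≡ 412 (mod 799)
10^8 ≡ 412^2 = 169744 ≡ 356 (mod 799)
10^16 ≡ 356^2 = 126736 ≡ 494 (mod 799)
10^32 ≡ 494^2 = 244036 ≡ 341 (mod 799)
10^64 ≡ 341^2 = 116281 ≡ 426 (mod 799)
10^128 ≡ 426^2 = 181476 ≡ 103 (mod 799)
10^256 ≡ 103^2 = 10609 ≡ 222 (mod 799)
10^512 ≡ 222^2 = 49284 ≡ 545 (mod 799)
798 = 512 + 256 + 16 + 8 + 4 + 2 in binary powers of 2.
So 10^798 ≡ 545 · 222 · 494 · 356 · 412 · 100 ≡ 212 (mod 799).
Since 212 ≠ 1, base 10 is a Fermat witness: 799 is composite.

212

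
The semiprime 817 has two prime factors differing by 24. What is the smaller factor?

19

Since p = q + 24, we have 817 = q(q + 24), so q² + 24q − 817 = 0.
Discriminant: 24² + 4·817 = 576 + 3268 = 3844; √3844 = 62.
q = (−24 + 62)/2 = 19, and p = q + 24 = 43.
Check: 19 · 43 = 817.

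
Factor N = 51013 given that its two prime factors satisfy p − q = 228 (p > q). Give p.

Since p = q + 228, we have 51013 = q(q + 228), so q² + 228q − 51013 = 0.
Discriminant: 228² + 4·51013 = 51984 + 204052 = 256036; √256036 = 506.
q = (−228 + 506)/2 = 139, and p = q + 228 = 367.
Check: 139 · 367 = 51013.

367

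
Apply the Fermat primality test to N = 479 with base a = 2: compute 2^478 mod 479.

2^1 ≡ 2 (mod 479)
2^2 ≡ 2^2 = 4 ≡ 4 (mod 479)
2^4 ≡ 4^2 = 16 ≡ 16 (mod 479)
2^8 ≡ 16^2 = 256 ≡ 256 (mod 479)
2^16 ≡ 256^2 = 65536 ≡ 392 (mod 479)
2^32 ≡ 392^2 = 153664 ≡ 384 (mod 479)
2^64 ≡ 384^2 = 147456 ≡ 403 (mod 479)
2^128 ≡ 403^2 = 162409 ≡ 28 (mod 479)
2^256 ≡ 28^2 = 784 ≡ 305 (mod 479)
478 = 256 + 128 + 64 + 16 + 8 + 4 + 2 in binary powers of 2.
So 2^478 ≡ 305 · 28 · 403 · 392 · 256 · 16 · 4 ≡ 1 (mod 479).
Since the result is 1, base 2 gives no evidence that 479 is composite.

1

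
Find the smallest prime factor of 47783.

71

47783 is odd.
Digit sum 29, not divisible by 3.
Ends in 3: not divisible by 5.
7: 47783 = 7·6826 + 1
11: 47783 = 11·4343 + 10
13: 47783 = 13·3675 + 8
17: 47783 = 17·2810 + 13
19: 47783 = 19·2514 + 17
23: 47783 = 23·2077 + 12
29: 47783 = 29·1647 + 20
31: 47783 = 31·1541 + 12
37: 47783 = 37·1291 + 16
41: 47783 = 41·1165 + 18
43: 47783 = 43·1111 + 10
47: 47783 = 47·1016 + 31
53: 47783 = 53·901 + 30
59: 47783 = 59·809 + 52
61: 47783 = 61·783 + 20
67: 47783 = 67·713 + 12
71: 47783 = 71·673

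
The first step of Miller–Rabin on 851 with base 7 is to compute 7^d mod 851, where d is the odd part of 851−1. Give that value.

851 − 1 = 850 = 2^1 · 425, so d = 425.
7^1 ≡ 7 (mod 851)
7^2 ≡ 7^2 = 49 ≡ 49 (mod 851)
7^4 ≡ 49^2 = 2401 ≡ 699 (mod 851)
7^8 ≡ 699^2 = 488601 ≡ 127 (mod 851)
7^16 ≡ 127^2 = 16129 ≡ 811 (mod 851)
7^32 ≡ 811^2 = 657721 ≡ 749 (mod 851)
7^64 ≡ 749^2 = 561001 ≡ 192 (mod 851)
7^128 ≡ 192^2 = 36864 ≡ 271 (mod 851)
7^256 ≡ 271^2 = 73441 ≡ 255 (mod 851)
425 = 256 + 128 + 32 + 8 + 1 in binary powers of 2.
So 7^425 ≡ 255 · 271 · 749 · 127 · 7 ≡ 419 (mod 851).
Squaring chain: 419; never reaches −1, so base 7 is a Miller–Rabin witness that 851 is composite.

419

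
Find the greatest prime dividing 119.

17

119 = 7 · 17
17 is prime.
So 119 = 7 · 17; the largest prime factor is 17.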